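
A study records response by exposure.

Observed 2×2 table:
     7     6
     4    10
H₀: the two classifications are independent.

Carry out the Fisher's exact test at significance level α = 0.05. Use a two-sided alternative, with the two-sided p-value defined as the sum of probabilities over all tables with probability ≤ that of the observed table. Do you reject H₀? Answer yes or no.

reject H₀: no

Margins: r₁=13, r₂=14, c₁=11, c₂=16, n=27
p_obs = C(13,7)·C(14,4)/C(27,11); sum pmf over tables with pmf ≤ p_obs
p-value (two-sided) = 0.25186
At α=0.05: p ≥ α → fail to reject H₀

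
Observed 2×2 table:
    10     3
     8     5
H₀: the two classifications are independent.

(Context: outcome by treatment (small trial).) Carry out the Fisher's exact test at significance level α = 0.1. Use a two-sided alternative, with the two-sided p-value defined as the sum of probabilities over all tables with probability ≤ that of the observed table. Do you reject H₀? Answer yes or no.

reject H₀: no

Margins: r₁=13, r₂=13, c₁=18, c₂=8, n=26
p_obs = C(13,10)·C(13,8)/C(26,18); sum pmf over tables with pmf ≤ p_obs
p-value (two-sided) = 0.67277
At α=0.1: p ≥ α → fail to reject H₀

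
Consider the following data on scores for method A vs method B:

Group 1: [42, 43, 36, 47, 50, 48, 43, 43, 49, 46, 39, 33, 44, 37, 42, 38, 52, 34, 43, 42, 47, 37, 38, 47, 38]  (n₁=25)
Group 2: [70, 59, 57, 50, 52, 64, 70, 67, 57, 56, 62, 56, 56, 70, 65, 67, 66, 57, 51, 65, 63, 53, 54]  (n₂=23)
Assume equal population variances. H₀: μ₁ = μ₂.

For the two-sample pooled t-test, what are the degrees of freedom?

df = n₁ + n₂ − 2 = 25 + 23 − 2 = 46

degrees of freedom = 46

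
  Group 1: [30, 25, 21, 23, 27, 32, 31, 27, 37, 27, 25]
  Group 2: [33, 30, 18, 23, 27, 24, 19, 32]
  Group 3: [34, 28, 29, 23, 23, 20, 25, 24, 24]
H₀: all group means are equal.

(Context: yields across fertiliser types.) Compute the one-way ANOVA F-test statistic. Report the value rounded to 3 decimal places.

test statistic = 0.637

Group means [27.73, 25.75, 25.56], grand mean 26.464
SSB = Σnᵢ(x̄ᵢ−x̄)² = 29.060; SSW = ΣΣ(x−x̄ᵢ)² = 569.904
MSB = 29.060/2 = 14.5301; MSW = 569.904/25 = 22.7962
F = MSB/MSW = 0.6374
df = (2, 25)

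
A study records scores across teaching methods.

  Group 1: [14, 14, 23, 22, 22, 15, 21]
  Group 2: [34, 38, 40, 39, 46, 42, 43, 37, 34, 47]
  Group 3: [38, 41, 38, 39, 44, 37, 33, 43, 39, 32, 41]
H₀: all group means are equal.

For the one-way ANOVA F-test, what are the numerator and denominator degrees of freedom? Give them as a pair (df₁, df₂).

degrees of freedom = [2, 25]

k = 3 groups, N = 28 total
df = (k−1, N−k) = (3−1, 28−3) = (2, 25)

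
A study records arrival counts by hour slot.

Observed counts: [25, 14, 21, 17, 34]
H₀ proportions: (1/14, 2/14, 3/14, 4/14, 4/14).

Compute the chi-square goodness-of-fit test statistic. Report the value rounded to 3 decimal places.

n = 111; E_i = n·p_i = [7.93, 15.86, 23.79, 31.71, 31.71]
χ² = (25−7.93)²/7.93 + (14−15.86)²/15.86 + (21−23.79)²/23.79 + (17−31.71)²/31.71 + (34−31.71)²/31.71 = 44.2928
df = 4

test statistic = 44.293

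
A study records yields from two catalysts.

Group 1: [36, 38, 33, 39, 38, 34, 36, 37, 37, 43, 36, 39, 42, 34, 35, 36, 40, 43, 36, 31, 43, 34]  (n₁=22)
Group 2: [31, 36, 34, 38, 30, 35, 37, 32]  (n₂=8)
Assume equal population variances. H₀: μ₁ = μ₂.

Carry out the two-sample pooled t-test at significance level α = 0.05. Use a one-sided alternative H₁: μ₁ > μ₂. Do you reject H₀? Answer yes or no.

reject H₀: yes

x̄₁=37.273, s₁=3.369, n₁=22
x̄₂=34.125, s₂=2.900, n₂=8
s_p² = [21·3.369² + 7·2.900²]/28 = 10.6157
SE = √(s_p²·(1/22+1/8)) = 1.3452
t = (37.273−34.125)/1.3452 = 2.3400
df = 28
p-value (one-sided, H₁ greater) = 0.01332
At α=0.05: p < α → reject H₀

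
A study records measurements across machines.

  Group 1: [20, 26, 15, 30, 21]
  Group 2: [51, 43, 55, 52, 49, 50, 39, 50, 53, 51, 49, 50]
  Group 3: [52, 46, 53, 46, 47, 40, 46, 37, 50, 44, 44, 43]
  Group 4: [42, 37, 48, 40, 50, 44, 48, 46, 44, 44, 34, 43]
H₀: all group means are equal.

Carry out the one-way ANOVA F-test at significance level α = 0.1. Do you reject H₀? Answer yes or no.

reject H₀: yes

Group means [22.40, 49.33, 45.67, 43.33], grand mean 43.220
SSB = Σnᵢ(x̄ᵢ−x̄)² = 2687.824; SSW = ΣΣ(x−x̄ᵢ)² = 811.200
MSB = 2687.824/3 = 895.9415; MSW = 811.200/37 = 21.9243
F = MSB/MSW = 40.8652
df = (3, 37)
p-value (upper-tail) = 0.00000
At α=0.1: p < α → reject H₀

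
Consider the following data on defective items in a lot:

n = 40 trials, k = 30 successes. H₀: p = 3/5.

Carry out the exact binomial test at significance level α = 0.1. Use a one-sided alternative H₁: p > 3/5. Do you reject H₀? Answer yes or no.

Exact binomial: n=40, k=30, p₀=3/5=0.6000
P(X≥30) from Σ C(n,i)·p₀^i·(1−p₀)^(n−i)
p-value (one-sided, H₁ greater) = 0.03522
At α=0.1: p < α → reject H₀

reject H₀: yes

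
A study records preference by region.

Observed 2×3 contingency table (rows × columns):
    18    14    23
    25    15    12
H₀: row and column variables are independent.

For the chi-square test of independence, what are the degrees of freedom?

degrees of freedom = 2

df = (r−1)(c−1) = (2−1)·(3−1) = 2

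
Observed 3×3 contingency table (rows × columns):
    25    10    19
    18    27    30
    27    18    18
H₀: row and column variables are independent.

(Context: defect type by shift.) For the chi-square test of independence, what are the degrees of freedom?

df = (r−1)(c−1) = (3−1)·(3−1) = 4

degrees of freedom = 4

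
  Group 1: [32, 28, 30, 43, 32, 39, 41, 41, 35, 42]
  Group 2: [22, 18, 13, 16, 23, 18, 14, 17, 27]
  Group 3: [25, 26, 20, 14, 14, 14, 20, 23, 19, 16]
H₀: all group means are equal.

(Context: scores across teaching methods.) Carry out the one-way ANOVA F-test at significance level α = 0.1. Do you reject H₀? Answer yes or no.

Group means [36.30, 18.67, 19.10], grand mean 24.897
SSB = Σnᵢ(x̄ᵢ−x̄)² = 1985.690; SSW = ΣΣ(x−x̄ᵢ)² = 627.000
MSB = 1985.690/2 = 992.8448; MSW = 627.000/26 = 24.1154
F = MSB/MSW = 41.1706
df = (2, 26)
p-value (upper-tail) = 0.00000
At α=0.1: p < α → reject H₀

reject H₀: yes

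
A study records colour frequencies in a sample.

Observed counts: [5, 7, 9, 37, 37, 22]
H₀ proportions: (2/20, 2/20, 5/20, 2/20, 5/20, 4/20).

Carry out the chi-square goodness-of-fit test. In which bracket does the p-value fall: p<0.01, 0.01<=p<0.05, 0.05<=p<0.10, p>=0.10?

p-value bracket: p<0.01

n = 117; E_i = n·p_i = [11.70, 11.70, 29.25, 11.70, 29.25, 23.40]
χ² = (5−11.70)²/11.70 + (7−11.70)²/11.70 + (9−29.25)²/29.25 + (37−11.70)²/11.70 + (37−29.25)²/29.25 + (22−23.40)²/23.40 = 76.5897
df = 5
p-value (upper-tail) = 0.00000
→ bracket: p<0.01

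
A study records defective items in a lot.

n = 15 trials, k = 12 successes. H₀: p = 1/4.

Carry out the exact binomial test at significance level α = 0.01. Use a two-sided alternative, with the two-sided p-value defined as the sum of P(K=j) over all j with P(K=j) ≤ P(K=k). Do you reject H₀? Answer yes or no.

reject H₀: yes

Exact binomial: n=15, k=12, p₀=1/4=0.2500
P(X=j) = C(n,j)·p₀^j·(1−p₀)^(n−j); p = Σ P(X=j) over j with P(X=j) ≤ P(X=12)
p-value (two-sided) = 0.00001
At α=0.01: p < α → reject H₀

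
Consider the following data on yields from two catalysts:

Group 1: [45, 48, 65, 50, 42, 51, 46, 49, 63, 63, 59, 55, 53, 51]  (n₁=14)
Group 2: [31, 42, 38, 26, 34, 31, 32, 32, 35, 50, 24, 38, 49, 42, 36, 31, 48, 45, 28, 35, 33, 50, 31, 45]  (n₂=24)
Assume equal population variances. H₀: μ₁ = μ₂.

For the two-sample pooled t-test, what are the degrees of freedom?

degrees of freedom = 36

df = n₁ + n₂ − 2 = 14 + 24 − 2 = 36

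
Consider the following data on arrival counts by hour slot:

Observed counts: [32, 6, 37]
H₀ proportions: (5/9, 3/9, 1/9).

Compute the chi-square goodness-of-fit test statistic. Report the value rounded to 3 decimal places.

n = 75; E_i = n·p_i = [41.67, 25.00, 8.33]
χ² = (32−41.67)²/41.67 + (6−25.00)²/25.00 + (37−8.33)²/8.33 = 115.2960
df = 2

test statistic = 115.296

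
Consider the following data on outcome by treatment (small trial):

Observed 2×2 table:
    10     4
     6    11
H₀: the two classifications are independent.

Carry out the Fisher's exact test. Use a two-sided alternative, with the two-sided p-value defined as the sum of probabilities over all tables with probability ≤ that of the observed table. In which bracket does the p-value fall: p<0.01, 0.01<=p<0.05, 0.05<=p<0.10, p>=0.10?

p-value bracket: 0.05<=p<0.10

Margins: r₁=14, r₂=17, c₁=16, c₂=15, n=31
p_obs = C(14,10)·C(17,6)/C(31,16); sum pmf over tables with pmf ≤ p_obs
p-value (two-sided) = 0.07317
→ bracket: 0.05<=p<0.10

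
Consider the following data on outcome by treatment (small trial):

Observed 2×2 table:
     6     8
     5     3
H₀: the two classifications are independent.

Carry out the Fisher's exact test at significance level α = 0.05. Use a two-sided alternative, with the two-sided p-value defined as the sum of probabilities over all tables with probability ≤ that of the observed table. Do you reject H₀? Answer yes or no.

Margins: r₁=14, r₂=8, c₁=11, c₂=11, n=22
p_obs = C(14,6)·C(8,5)/C(22,11); sum pmf over tables with pmf ≤ p_obs
p-value (two-sided) = 0.65944
At α=0.05: p ≥ α → fail to reject H₀

reject H₀: no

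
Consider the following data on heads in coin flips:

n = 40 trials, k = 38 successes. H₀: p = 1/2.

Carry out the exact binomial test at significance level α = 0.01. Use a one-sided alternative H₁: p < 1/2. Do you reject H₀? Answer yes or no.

reject H₀: no

Exact binomial: n=40, k=38, p₀=1/2=0.5000
P(X≤38) from Σ C(n,i)·p₀^i·(1−p₀)^(n−i)
p-value (one-sided, H₁ less) = 1.00000
At α=0.01: p ≥ α → fail to reject H₀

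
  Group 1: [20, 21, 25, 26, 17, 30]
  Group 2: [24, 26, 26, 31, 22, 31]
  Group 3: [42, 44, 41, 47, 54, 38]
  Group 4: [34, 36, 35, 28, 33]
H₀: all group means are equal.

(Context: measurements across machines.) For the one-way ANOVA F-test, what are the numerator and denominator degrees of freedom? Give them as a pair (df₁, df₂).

degrees of freedom = [3, 19]

k = 4 groups, N = 23 total
df = (k−1, N−k) = (4−1, 23−4) = (3, 19)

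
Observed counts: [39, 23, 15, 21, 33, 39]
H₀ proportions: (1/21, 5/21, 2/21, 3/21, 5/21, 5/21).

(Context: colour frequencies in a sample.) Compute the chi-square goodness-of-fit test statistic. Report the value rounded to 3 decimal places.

n = 170; E_i = n·p_i = [8.10, 40.48, 16.19, 24.29, 40.48, 40.48]
χ² = (39−8.10)²/8.10 + (23−40.48)²/40.48 + (15−16.19)²/16.19 + (21−24.29)²/24.29 + (33−40.48)²/40.48 + (39−40.48)²/40.48 = 127.4959
df = 5

test statistic = 127.496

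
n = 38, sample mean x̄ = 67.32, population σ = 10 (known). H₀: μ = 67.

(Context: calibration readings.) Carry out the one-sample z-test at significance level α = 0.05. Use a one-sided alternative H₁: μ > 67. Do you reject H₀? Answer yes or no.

reject H₀: no

SE = σ/√n = 10/√38 = 1.6222
z = (x̄−μ₀)/SE = (67.32−67)/1.6222 = 0.1973
p-value (one-sided, H₁ greater) = 0.42181
At α=0.05: p ≥ α → fail to reject H₀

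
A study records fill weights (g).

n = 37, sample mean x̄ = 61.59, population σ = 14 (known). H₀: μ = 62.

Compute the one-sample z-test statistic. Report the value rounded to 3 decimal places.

test statistic = -0.178

SE = σ/√n = 14/√37 = 2.3016
z = (x̄−μ₀)/SE = (61.59−62)/2.3016 = -0.1781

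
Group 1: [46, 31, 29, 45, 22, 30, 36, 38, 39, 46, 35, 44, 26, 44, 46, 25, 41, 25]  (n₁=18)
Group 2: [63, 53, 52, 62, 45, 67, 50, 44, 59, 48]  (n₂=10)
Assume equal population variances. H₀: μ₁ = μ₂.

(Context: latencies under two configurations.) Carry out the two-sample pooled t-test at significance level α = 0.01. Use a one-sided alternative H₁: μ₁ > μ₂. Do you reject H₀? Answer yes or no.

reject H₀: no

x̄₁=36.000, s₁=8.388, n₁=18
x̄₂=54.300, s₂=8.001, n₂=10
s_p² = [17·8.388² + 9·8.001²]/26 = 68.1577
SE = √(s_p²·(1/18+1/10)) = 3.2561
t = (36.000−54.300)/3.2561 = -5.6202
df = 26
p-value (one-sided, H₁ greater) = 1.00000
At α=0.01: p ≥ α → fail to reject H₀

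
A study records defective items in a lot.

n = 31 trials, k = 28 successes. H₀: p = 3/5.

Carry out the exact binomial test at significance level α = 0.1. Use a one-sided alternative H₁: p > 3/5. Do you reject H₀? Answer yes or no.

Exact binomial: n=31, k=28, p₀=3/5=0.6000
P(X≥28) from Σ C(n,i)·p₀^i·(1−p₀)^(n−i)
p-value (one-sided, H₁ greater) = 0.00021
At α=0.1: p < α → reject H₀

reject H₀: yes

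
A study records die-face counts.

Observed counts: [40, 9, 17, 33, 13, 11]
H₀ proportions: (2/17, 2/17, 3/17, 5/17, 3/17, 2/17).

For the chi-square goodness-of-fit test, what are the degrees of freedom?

df = k − 1 = 6 − 1 = 5

degrees of freedom = 5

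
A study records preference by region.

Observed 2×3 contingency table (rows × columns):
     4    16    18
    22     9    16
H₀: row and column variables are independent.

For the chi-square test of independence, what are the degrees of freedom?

degrees of freedom = 2

df = (r−1)(c−1) = (2−1)·(3−1) = 2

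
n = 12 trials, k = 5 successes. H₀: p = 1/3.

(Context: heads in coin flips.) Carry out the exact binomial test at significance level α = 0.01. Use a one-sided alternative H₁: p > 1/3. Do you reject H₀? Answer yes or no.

reject H₀: no

Exact binomial: n=12, k=5, p₀=1/3=0.3333
P(X≥5) from Σ C(n,i)·p₀^i·(1−p₀)^(n−i)
p-value (one-sided, H₁ greater) = 0.36848
At α=0.01: p ≥ α → fail to reject H₀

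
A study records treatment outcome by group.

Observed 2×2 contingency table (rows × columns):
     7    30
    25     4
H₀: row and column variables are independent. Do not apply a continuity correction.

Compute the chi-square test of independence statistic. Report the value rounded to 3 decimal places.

Row totals [37, 29], col totals [32, 34], n=66
χ² = (7−17.94)²/17.94 + (30−19.06)²/19.06 + (25−14.06)²/14.06 + (4−14.94)²/14.94 = 29.4706
df = 1

test statistic = 29.471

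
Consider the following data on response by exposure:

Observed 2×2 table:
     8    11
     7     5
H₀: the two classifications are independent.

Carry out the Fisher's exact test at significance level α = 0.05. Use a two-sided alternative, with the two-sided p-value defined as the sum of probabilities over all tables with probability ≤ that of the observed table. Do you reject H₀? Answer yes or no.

Margins: r₁=19, r₂=12, c₁=15, c₂=16, n=31
p_obs = C(19,8)·C(12,7)/C(31,15); sum pmf over tables with pmf ≤ p_obs
p-value (two-sided) = 0.47255
At α=0.05: p ≥ α → fail to reject H₀

reject H₀: no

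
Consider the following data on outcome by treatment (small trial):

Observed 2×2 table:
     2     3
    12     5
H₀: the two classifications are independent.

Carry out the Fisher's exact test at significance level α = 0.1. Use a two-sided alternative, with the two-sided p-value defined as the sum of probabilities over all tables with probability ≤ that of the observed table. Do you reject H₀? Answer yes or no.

Margins: r₁=5, r₂=17, c₁=14, c₂=8, n=22
p_obs = C(5,2)·C(17,12)/C(22,14); sum pmf over tables with pmf ≤ p_obs
p-value (two-sided) = 0.30888
At α=0.1: p ≥ α → fail to reject H₀

reject H₀: no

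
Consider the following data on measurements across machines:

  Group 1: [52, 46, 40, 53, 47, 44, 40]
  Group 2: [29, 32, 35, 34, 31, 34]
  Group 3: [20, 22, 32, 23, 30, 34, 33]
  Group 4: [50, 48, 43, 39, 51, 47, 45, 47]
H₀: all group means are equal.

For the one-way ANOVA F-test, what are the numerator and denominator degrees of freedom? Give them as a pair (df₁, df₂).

k = 4 groups, N = 28 total
df = (k−1, N−k) = (4−1, 28−4) = (3, 24)

degrees of freedom = [3, 24]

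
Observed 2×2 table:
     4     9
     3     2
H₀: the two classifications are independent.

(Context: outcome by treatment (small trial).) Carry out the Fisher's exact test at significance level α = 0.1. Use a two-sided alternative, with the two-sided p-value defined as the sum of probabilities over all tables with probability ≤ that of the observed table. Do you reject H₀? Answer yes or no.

Margins: r₁=13, r₂=5, c₁=7, c₂=11, n=18
p_obs = C(13,4)·C(5,3)/C(18,7); sum pmf over tables with pmf ≤ p_obs
p-value (two-sided) = 0.32598
At α=0.1: p ≥ α → fail to reject H₀

reject H₀: no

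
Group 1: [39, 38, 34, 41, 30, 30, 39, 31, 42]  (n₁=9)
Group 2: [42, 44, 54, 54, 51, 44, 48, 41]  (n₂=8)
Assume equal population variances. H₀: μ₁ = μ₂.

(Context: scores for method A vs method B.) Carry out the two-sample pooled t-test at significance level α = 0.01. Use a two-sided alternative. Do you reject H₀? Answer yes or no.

x̄₁=36.000, s₁=4.796, n₁=9
x̄₂=47.250, s₂=5.258, n₂=8
s_p² = [8·4.796² + 7·5.258²]/15 = 25.1667
SE = √(s_p²·(1/9+1/8)) = 2.4376
t = (36.000−47.250)/2.4376 = -4.6151
df = 15
p-value (two-sided) = 0.00034
At α=0.01: p < α → reject H₀

reject H₀: yes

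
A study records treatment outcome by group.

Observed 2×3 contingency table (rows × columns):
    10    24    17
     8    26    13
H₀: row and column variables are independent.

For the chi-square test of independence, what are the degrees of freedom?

df = (r−1)(c−1) = (2−1)·(3−1) = 2

degrees of freedom = 2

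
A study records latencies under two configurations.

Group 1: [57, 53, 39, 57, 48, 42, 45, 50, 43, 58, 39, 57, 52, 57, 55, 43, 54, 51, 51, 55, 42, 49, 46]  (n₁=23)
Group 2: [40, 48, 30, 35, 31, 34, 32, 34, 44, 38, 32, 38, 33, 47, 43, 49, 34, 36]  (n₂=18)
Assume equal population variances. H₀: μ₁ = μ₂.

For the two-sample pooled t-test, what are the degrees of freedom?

degrees of freedom = 39

df = n₁ + n₂ − 2 = 23 + 18 − 2 = 39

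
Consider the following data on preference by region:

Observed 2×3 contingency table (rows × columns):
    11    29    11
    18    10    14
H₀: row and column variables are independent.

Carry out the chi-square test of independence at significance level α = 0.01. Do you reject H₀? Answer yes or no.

Row totals [51, 42], col totals [29, 39, 25], n=93
χ² = (11−15.90)²/15.90 + (29−21.39)²/21.39 + (11−13.71)²/13.71 + (18−13.10)²/13.10 + (10−17.61)²/17.61 + (14−11.29)²/11.29 = 10.5337
df = 2
p-value (upper-tail) = 0.00516
At α=0.01: p < α → reject H₀

reject H₀: yes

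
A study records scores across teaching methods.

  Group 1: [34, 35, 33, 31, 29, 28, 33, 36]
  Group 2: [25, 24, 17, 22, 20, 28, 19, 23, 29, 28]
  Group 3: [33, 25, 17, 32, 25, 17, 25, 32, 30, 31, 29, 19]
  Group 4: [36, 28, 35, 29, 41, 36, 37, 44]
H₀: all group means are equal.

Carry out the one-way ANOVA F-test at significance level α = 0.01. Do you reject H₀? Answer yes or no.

Group means [32.38, 23.50, 26.25, 35.75], grand mean 28.816
SSB = Σnᵢ(x̄ᵢ−x̄)² = 847.586; SSW = ΣΣ(x−x̄ᵢ)² = 794.125
MSB = 847.586/3 = 282.5285; MSW = 794.125/34 = 23.3566
F = MSB/MSW = 12.0963
df = (3, 34)
p-value (upper-tail) = 0.00002
At α=0.01: p < α → reject H₀

reject H₀: yes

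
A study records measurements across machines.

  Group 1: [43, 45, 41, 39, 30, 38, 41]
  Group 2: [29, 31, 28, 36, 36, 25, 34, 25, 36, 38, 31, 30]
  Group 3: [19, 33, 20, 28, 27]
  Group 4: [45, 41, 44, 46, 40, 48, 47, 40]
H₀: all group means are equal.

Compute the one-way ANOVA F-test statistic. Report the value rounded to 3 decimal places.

test statistic = 22.743

Group means [39.57, 31.58, 25.40, 43.88], grand mean 35.438
SSB = Σnᵢ(x̄ᵢ−x̄)² = 1371.169; SSW = ΣΣ(x−x̄ᵢ)² = 562.706
MSB = 1371.169/3 = 457.0563; MSW = 562.706/28 = 20.0966
F = MSB/MSW = 22.7429
df = (3, 28)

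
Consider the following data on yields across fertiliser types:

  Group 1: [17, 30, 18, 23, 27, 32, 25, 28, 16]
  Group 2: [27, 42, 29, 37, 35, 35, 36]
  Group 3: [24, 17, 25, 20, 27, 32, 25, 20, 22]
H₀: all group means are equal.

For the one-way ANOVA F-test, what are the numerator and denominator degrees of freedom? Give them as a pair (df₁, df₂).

degrees of freedom = [2, 22]

k = 3 groups, N = 25 total
df = (k−1, N−k) = (3−1, 25−3) = (2, 22)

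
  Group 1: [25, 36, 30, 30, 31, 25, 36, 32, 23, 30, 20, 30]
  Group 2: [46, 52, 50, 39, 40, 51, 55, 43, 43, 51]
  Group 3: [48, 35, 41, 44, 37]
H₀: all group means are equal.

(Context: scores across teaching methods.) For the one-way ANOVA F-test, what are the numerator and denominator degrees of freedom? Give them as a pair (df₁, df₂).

k = 3 groups, N = 27 total
df = (k−1, N−k) = (3−1, 27−3) = (2, 24)

degrees of freedom = [2, 24]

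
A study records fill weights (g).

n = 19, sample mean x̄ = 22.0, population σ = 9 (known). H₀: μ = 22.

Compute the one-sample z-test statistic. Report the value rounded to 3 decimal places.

SE = σ/√n = 9/√19 = 2.0647
z = (x̄−μ₀)/SE = (22.0−22)/2.0647 = 0.0000

test statistic = 0.000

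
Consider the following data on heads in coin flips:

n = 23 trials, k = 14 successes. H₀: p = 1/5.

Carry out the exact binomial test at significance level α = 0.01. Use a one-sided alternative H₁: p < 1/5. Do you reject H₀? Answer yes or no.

Exact binomial: n=23, k=14, p₀=1/5=0.2000
P(X≤14) from Σ C(n,i)·p₀^i·(1−p₀)^(n−i)
p-value (one-sided, H₁ less) = 1.00000
At α=0.01: p ≥ α → fail to reject H₀

reject H₀: no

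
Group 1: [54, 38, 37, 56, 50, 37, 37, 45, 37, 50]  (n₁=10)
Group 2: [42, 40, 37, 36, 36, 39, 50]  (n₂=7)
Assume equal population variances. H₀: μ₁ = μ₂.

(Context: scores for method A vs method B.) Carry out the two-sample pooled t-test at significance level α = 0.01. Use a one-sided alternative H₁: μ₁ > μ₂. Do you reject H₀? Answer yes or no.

x̄₁=44.100, s₁=7.810, n₁=10
x̄₂=40.000, s₂=4.933, n₂=7
s_p² = [9·7.810² + 6·4.933²]/15 = 46.3267
SE = √(s_p²·(1/10+1/7)) = 3.3542
t = (44.100−40.000)/3.3542 = 1.2223
df = 15
p-value (one-sided, H₁ greater) = 0.12022
At α=0.01: p ≥ α → fail to reject H₀

reject H₀: no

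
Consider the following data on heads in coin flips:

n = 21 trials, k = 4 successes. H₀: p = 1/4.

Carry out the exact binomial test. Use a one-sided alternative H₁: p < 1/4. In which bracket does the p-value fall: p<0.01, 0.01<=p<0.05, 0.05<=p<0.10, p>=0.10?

Exact binomial: n=21, k=4, p₀=1/4=0.2500
P(X≤4) from Σ C(n,i)·p₀^i·(1−p₀)^(n−i)
p-value (one-sided, H₁ less) = 0.36742
→ bracket: p>=0.10

p-value bracket: p>=0.10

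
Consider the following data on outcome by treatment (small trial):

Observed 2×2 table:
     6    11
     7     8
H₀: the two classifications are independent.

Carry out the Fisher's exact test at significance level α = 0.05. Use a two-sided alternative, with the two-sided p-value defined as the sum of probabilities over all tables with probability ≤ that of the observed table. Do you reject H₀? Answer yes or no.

reject H₀: no

Margins: r₁=17, r₂=15, c₁=13, c₂=19, n=32
p_obs = C(17,6)·C(15,7)/C(32,13); sum pmf over tables with pmf ≤ p_obs
p-value (two-sided) = 0.71979
At α=0.05: p ≥ α → fail to reject H₀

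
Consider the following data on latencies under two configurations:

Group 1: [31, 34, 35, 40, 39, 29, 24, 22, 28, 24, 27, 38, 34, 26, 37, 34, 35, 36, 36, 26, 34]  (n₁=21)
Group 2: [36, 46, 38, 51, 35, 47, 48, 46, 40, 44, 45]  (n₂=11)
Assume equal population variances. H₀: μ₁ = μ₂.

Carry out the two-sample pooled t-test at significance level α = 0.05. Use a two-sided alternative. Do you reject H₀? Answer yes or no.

x̄₁=31.857, s₁=5.434, n₁=21
x̄₂=43.273, s₂=5.236, n₂=11
s_p² = [20·5.434² + 10·5.236²]/30 = 28.8251
SE = √(s_p²·(1/21+1/11)) = 1.9983
t = (31.857−43.273)/1.9983 = -5.7127
df = 30
p-value (two-sided) = 0.00000
At α=0.05: p < α → reject H₀

reject H₀: yes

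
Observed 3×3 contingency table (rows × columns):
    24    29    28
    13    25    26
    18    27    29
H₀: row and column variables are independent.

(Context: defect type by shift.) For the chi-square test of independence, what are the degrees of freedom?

degrees of freedom = 4

df = (r−1)(c−1) = (3−1)·(3−1) = 4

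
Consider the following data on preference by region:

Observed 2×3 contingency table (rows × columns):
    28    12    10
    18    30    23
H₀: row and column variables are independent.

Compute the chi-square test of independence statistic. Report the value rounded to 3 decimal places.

Row totals [50, 71], col totals [46, 42, 33], n=121
χ² = (28−19.01)²/19.01 + (12−17.36)²/17.36 + (10−13.64)²/13.64 + (18−26.99)²/26.99 + (30−24.64)²/24.64 + (23−19.36)²/19.36 = 11.7177
df = 2

test statistic = 11.718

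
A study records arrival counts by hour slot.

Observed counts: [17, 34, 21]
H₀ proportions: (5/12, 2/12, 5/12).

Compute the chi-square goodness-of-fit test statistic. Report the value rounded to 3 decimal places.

n = 72; E_i = n·p_i = [30.00, 12.00, 30.00]
χ² = (17−30.00)²/30.00 + (34−12.00)²/12.00 + (21−30.00)²/30.00 = 48.6667
df = 2

test statistic = 48.667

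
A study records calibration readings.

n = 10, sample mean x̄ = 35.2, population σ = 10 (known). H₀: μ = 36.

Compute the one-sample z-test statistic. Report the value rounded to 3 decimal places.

test statistic = -0.253

SE = σ/√n = 10/√10 = 3.1623
z = (x̄−μ₀)/SE = (35.2−36)/3.1623 = -0.2530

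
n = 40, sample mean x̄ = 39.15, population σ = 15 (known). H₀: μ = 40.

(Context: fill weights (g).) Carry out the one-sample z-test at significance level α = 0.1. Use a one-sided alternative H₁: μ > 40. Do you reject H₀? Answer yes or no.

reject H₀: no

SE = σ/√n = 15/√40 = 2.3717
z = (x̄−μ₀)/SE = (39.15−40)/2.3717 = -0.3584
p-value (one-sided, H₁ greater) = 0.63997
At α=0.1: p ≥ α → fail to reject H₀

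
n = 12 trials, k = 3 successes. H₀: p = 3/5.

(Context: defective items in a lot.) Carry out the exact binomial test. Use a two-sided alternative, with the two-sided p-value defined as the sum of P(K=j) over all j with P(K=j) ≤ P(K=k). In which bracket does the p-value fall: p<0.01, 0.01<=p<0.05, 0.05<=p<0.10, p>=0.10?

p-value bracket: 0.01<=p<0.05

Exact binomial: n=12, k=3, p₀=3/5=0.6000
P(X=j) = C(n,j)·p₀^j·(1−p₀)^(n−j); p = Σ P(X=j) over j with P(X=j) ≤ P(X=3)
p-value (two-sided) = 0.01744
→ bracket: 0.01<=p<0.05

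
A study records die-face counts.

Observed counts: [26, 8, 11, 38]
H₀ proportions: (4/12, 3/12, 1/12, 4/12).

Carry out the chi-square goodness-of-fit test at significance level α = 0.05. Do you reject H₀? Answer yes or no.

n = 83; E_i = n·p_i = [27.67, 20.75, 6.92, 27.67]
χ² = (26−27.67)²/27.67 + (8−20.75)²/20.75 + (11−6.92)²/6.92 + (38−27.67)²/27.67 = 14.2048
df = 3
p-value (upper-tail) = 0.00264
At α=0.05: p < α → reject H₀

reject H₀: yes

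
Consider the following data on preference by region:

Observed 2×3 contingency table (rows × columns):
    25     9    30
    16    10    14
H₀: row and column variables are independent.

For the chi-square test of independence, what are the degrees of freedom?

degrees of freedom = 2

df = (r−1)(c−1) = (2−1)·(3−1) = 2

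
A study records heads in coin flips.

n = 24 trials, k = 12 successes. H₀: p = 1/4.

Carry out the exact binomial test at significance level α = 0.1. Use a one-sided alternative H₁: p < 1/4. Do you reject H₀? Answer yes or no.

reject H₀: no

Exact binomial: n=24, k=12, p₀=1/4=0.2500
P(X≤12) from Σ C(n,i)·p₀^i·(1−p₀)^(n−i)
p-value (one-sided, H₁ less) = 0.99791
At α=0.1: p ≥ α → fail to reject H₀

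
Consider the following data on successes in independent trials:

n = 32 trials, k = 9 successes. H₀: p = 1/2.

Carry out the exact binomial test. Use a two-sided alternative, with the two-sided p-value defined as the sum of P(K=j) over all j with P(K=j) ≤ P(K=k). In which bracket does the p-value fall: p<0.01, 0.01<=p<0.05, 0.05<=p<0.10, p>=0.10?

Exact binomial: n=32, k=9, p₀=1/2=0.5000
P(X=j) = C(n,j)·p₀^j·(1−p₀)^(n−j); p = Σ P(X=j) over j with P(X=j) ≤ P(X=9)
p-value (two-sided) = 0.02006
→ bracket: 0.01<=p<0.05

p-value bracket: 0.01<=p<0.05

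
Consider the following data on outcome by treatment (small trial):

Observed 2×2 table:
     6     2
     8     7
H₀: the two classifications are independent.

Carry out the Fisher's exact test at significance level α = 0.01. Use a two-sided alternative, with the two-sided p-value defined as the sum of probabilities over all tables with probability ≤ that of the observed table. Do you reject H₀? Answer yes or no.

Margins: r₁=8, r₂=15, c₁=14, c₂=9, n=23
p_obs = C(8,6)·C(15,8)/C(23,14); sum pmf over tables with pmf ≤ p_obs
p-value (two-sided) = 0.39978
At α=0.01: p ≥ α → fail to reject H₀

reject H₀: no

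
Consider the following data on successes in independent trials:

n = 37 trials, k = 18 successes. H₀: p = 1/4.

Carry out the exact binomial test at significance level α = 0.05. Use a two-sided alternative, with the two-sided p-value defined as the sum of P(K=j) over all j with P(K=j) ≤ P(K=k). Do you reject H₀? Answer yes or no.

Exact binomial: n=37, k=18, p₀=1/4=0.2500
P(X=j) = C(n,j)·p₀^j·(1−p₀)^(n−j); p = Σ P(X=j) over j with P(X=j) ≤ P(X=18)
p-value (two-sided) = 0.00191
At α=0.05: p < α → reject H₀

reject H₀: yes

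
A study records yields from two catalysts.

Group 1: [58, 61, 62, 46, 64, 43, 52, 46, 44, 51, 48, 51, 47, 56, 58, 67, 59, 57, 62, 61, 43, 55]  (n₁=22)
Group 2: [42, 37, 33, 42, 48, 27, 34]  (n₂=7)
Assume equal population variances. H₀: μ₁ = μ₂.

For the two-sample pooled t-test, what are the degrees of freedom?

degrees of freedom = 27

df = n₁ + n₂ − 2 = 22 + 7 − 2 = 27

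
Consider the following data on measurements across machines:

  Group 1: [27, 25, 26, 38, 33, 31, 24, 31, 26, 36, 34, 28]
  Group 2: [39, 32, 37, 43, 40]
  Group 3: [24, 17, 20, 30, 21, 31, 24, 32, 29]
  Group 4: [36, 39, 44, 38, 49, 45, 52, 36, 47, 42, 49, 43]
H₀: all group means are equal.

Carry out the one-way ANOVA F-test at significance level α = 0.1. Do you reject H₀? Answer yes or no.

Group means [29.92, 38.20, 25.33, 43.33], grand mean 34.158
SSB = Σnᵢ(x̄ᵢ−x̄)² = 2008.669; SSW = ΣΣ(x−x̄ᵢ)² = 844.383
MSB = 2008.669/3 = 669.5564; MSW = 844.383/34 = 24.8348
F = MSB/MSW = 26.9604
df = (3, 34)
p-value (upper-tail) = 0.00000
At α=0.1: p < α → reject H₀

reject H₀: yes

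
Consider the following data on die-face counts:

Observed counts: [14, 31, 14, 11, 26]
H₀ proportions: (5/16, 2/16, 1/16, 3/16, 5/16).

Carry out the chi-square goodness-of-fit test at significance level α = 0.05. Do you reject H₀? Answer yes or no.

reject H₀: yes

n = 96; E_i = n·p_i = [30.00, 12.00, 6.00, 18.00, 30.00]
χ² = (14−30.00)²/30.00 + (31−12.00)²/12.00 + (14−6.00)²/6.00 + (11−18.00)²/18.00 + (26−30.00)²/30.00 = 52.5389
df = 4
p-value (upper-tail) = 0.00000
At α=0.05: p < α → reject H₀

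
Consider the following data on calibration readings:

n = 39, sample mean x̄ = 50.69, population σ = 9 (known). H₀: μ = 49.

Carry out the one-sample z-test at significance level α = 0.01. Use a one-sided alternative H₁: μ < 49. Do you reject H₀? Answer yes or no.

reject H₀: no

SE = σ/√n = 9/√39 = 1.4412
z = (x̄−μ₀)/SE = (50.69−49)/1.4412 = 1.1727
p-value (one-sided, H₁ less) = 0.87954
At α=0.01: p ≥ α → fail to reject H₀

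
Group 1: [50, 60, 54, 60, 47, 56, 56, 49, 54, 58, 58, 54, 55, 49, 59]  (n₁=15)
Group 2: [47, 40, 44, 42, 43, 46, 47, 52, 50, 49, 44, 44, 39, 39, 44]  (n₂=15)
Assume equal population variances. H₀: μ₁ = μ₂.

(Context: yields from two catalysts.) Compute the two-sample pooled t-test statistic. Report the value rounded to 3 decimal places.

test statistic = 6.719

x̄₁=54.600, s₁=4.205, n₁=15
x̄₂=44.667, s₂=3.885, n₂=15
s_p² = [14·4.205² + 14·3.885²]/28 = 16.3905
SE = √(s_p²·(1/15+1/15)) = 1.4783
t = (54.600−44.667)/1.4783 = 6.7194
df = 28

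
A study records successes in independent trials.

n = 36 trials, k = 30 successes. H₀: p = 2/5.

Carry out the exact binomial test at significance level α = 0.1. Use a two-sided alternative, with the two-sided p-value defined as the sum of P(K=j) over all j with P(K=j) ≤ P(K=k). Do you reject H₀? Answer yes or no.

Exact binomial: n=36, k=30, p₀=2/5=0.4000
P(X=j) = C(n,j)·p₀^j·(1−p₀)^(n−j); p = Σ P(X=j) over j with P(X=j) ≤ P(X=30)
p-value (two-sided) = 0.00000
At α=0.1: p < α → reject H₀

reject H₀: yes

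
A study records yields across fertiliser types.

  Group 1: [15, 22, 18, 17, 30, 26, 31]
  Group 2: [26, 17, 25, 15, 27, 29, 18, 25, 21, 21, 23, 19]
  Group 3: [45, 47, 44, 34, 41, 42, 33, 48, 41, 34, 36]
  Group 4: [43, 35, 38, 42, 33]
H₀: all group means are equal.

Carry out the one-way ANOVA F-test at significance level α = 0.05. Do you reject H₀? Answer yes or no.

Group means [22.71, 22.17, 40.45, 38.20], grand mean 30.314
SSB = Σnᵢ(x̄ᵢ−x̄)² = 2642.920; SSW = ΣΣ(x−x̄ᵢ)² = 826.623
MSB = 2642.920/3 = 880.9734; MSW = 826.623/31 = 26.6652
F = MSB/MSW = 33.0383
df = (3, 31)
p-value (upper-tail) = 0.00000
At α=0.05: p < α → reject H₀

reject H₀: yes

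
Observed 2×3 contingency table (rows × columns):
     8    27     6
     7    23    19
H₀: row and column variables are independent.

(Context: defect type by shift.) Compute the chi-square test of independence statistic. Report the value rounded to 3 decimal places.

test statistic = 6.487

Row totals [41, 49], col totals [15, 50, 25], n=90
χ² = (8−6.83)²/6.83 + (27−22.78)²/22.78 + (6−11.39)²/11.39 + (7−8.17)²/8.17 + (23−27.22)²/27.22 + (19−13.61)²/13.61 = 6.4868
df = 2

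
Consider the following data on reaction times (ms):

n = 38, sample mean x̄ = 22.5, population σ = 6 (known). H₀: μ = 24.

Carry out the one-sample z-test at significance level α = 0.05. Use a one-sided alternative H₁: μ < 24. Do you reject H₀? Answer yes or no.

SE = σ/√n = 6/√38 = 0.9733
z = (x̄−μ₀)/SE = (22.5−24)/0.9733 = -1.5411
p-value (one-sided, H₁ less) = 0.06165
At α=0.05: p ≥ α → fail to reject H₀

reject H₀: no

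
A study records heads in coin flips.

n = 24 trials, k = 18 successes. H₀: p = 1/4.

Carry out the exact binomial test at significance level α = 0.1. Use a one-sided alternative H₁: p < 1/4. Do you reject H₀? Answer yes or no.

Exact binomial: n=24, k=18, p₀=1/4=0.2500
P(X≤18) from Σ C(n,i)·p₀^i·(1−p₀)^(n−i)
p-value (one-sided, H₁ less) = 1.00000
At α=0.1: p ≥ α → fail to reject H₀

reject H₀: no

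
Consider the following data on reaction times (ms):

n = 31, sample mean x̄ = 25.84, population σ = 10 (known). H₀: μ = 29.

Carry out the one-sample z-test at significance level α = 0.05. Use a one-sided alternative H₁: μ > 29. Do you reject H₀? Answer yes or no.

SE = σ/√n = 10/√31 = 1.7961
z = (x̄−μ₀)/SE = (25.84−29)/1.7961 = -1.7594
p-value (one-sided, H₁ greater) = 0.96075
At α=0.05: p ≥ α → fail to reject H₀

reject H₀: no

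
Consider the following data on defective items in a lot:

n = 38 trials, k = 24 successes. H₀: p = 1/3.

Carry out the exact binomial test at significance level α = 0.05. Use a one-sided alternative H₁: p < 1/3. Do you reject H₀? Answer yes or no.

reject H₀: no

Exact binomial: n=38, k=24, p₀=1/3=0.3333
P(X≤24) from Σ C(n,i)·p₀^i·(1−p₀)^(n−i)
p-value (one-sided, H₁ less) = 0.99996
At α=0.05: p ≥ α → fail to reject H₀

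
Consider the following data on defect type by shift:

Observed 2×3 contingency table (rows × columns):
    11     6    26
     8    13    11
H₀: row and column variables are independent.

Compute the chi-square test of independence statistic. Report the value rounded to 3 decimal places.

Row totals [43, 32], col totals [19, 19, 37], n=75
χ² = (11−10.89)²/10.89 + (6−10.89)²/10.89 + (26−21.21)²/21.21 + (8−8.11)²/8.11 + (13−8.11)²/8.11 + (11−15.79)²/15.79 = 7.6857
df = 2

test statistic = 7.686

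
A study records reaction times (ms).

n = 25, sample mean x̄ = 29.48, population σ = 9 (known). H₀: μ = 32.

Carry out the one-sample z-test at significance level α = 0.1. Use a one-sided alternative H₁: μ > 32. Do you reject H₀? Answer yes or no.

reject H₀: no

SE = σ/√n = 9/√25 = 1.8000
z = (x̄−μ₀)/SE = (29.48−32)/1.8000 = -1.4000
p-value (one-sided, H₁ greater) = 0.91924
At α=0.1: p ≥ α → fail to reject H₀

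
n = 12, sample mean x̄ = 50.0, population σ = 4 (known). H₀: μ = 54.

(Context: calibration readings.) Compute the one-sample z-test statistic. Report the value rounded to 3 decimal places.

SE = σ/√n = 4/√12 = 1.1547
z = (x̄−μ₀)/SE = (50.0−54)/1.1547 = -3.4641

test statistic = -3.464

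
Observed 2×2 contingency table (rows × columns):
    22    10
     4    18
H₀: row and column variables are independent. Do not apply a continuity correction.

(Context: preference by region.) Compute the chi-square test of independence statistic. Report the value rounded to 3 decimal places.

Row totals [32, 22], col totals [26, 28], n=54
χ² = (22−15.41)²/15.41 + (10−16.59)²/16.59 + (4−10.59)²/10.59 + (18−11.41)²/11.41 = 13.3533
df = 1

test statistic = 13.353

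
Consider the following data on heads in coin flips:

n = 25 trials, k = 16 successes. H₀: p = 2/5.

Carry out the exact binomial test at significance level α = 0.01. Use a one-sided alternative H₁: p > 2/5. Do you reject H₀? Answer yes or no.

Exact binomial: n=25, k=16, p₀=2/5=0.4000
P(X≥16) from Σ C(n,i)·p₀^i·(1−p₀)^(n−i)
p-value (one-sided, H₁ greater) = 0.01317
At α=0.01: p ≥ α → fail to reject H₀

reject H₀: no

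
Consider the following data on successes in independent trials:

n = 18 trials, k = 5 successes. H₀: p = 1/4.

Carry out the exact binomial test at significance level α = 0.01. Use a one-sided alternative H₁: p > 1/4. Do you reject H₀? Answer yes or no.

Exact binomial: n=18, k=5, p₀=1/4=0.2500
P(X≥5) from Σ C(n,i)·p₀^i·(1−p₀)^(n−i)
p-value (one-sided, H₁ greater) = 0.48133
At α=0.01: p ≥ α → fail to reject H₀

reject H₀: no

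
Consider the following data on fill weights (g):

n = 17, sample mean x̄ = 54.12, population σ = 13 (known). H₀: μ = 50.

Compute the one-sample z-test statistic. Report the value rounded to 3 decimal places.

SE = σ/√n = 13/√17 = 3.1530
z = (x̄−μ₀)/SE = (54.12−50)/3.1530 = 1.3067

test statistic = 1.307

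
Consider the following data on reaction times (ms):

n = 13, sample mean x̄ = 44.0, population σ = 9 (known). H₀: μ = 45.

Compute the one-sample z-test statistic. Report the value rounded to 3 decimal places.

test statistic = -0.401

SE = σ/√n = 9/√13 = 2.4962
z = (x̄−μ₀)/SE = (44.0−45)/2.4962 = -0.4006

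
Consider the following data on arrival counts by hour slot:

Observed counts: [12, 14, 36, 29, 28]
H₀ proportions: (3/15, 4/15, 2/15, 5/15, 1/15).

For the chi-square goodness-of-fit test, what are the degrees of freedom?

df = k − 1 = 5 − 1 = 4

degrees of freedom = 4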